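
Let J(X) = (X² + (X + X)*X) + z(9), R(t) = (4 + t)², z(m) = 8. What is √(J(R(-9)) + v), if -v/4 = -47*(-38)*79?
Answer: I*√562493 ≈ 750.0*I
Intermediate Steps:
v = -564376 (v = -4*(-47*(-38))*79 = -7144*79 = -4*141094 = -564376)
J(X) = 8 + 3*X² (J(X) = (X² + (X + X)*X) + 8 = (X² + (2*X)*X) + 8 = (X² + 2*X²) + 8 = 3*X² + 8 = 8 + 3*X²)
√(J(R(-9)) + v) = √((8 + 3*((4 - 9)²)²) - 564376) = √((8 + 3*((-5)²)²) - 564376) = √((8 + 3*25²) - 564376) = √((8 + 3*625) - 564376) = √((8 + 1875) - 564376) = √(1883 - 564376) = √(-562493) = I*√562493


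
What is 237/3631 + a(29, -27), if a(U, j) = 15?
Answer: 54702/3631 ≈ 15.065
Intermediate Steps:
237/3631 + a(29, -27) = 237/3631 + 15 = 54702/3631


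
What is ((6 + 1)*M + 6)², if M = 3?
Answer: 729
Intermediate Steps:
((6 + 1)*M + 6)² = ((6 + 1)*3 + 6)² = (7*3 + 6)² = (21 + 6)² = 27² = 729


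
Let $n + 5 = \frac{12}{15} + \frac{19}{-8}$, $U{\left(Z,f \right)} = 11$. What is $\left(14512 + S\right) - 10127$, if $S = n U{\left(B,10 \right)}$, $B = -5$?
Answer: $\frac{172507}{40} \approx 4312.7$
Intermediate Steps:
$n = - \frac{263}{40}$ ($n = -5 + \left(\frac{12}{15} + \frac{19}{-8}\right) = -5 + \left(12 \cdot \frac{1}{15} + 19 \left(- \frac{1}{8}\right)\right) = -5 + \left(\frac{4}{5} - \frac{19}{8}\right) = -5 - \frac{63}{40} = - \frac{263}{40} \approx -6.575$)
$S = - \frac{2893}{40}$ ($S = \left(- \frac{263}{40}\right) 11 = - \frac{2893}{40} \approx -72.325$)
$\left(14512 + S\right) - 10127 = \left(14512 - \frac{2893}{40}\right) - 10127 = \frac{577587}{40} - 10127 = \frac{172507}{40}$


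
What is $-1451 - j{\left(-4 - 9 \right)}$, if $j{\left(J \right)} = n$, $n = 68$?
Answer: $-1519$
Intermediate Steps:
$j{\left(J \right)} = 68$
$-1451 - j{\left(-4 - 9 \right)} = -1451 - 68 = -1519$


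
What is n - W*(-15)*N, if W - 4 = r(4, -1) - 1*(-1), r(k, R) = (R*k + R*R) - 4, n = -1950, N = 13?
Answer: -2340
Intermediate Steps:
r(k, R) = -4 + R² + R*k (r(k, R) = (R*k + R²) - 4 = (R² + R*k) - 4 = -4 + R² + R*k)
W = -2 (W = 4 + ((-4 + (-1)² - 1*4) - 1*(-1)) = 4 + ((-4 + 1 - 4) + 1) = 4 + (-7 + 1) = 4 - 6 = -2)
n - W*(-15)*N = -1950 - (-2*(-15))*13 = -1950 - 30*13 = -1950 - 1*390 = -1950 - 390 = -2340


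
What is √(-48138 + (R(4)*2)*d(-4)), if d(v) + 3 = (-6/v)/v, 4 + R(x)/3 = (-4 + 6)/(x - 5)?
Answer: I*√192066/2 ≈ 219.13*I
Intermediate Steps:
R(x) = -12 + 6/(-5 + x) (R(x) = -12 + 3*((-4 + 6)/(x - 5)) = -12 + 3*(2/(-5 + x)) = -12 + 6/(-5 + x))
d(v) = -3 - 6/v² (d(v) = -3 + (-6/v)/v = -3 - 6/v²)
√(-48138 + (R(4)*2)*d(-4)) = √(-48138 + ((6*(11 - 2*4)/(-5 + 4))*2)*(-3 - 6/(-4)²)) = √(-48138 + ((6*(11 - 8)/(-1))*2)*(-3 - 6*1/16)) = √(-48138 + ((6*(-1)*3)*2)*(-3 - 3/8)) = √(-48138 - 18*2*(-27/8)) = √(-48138 - 36*(-27/8)) = √(-48138 + 243/2) = √(-96033/2) = I*√192066/2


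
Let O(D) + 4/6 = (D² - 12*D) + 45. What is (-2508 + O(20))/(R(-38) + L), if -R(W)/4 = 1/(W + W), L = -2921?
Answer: 131309/166494 ≈ 0.78867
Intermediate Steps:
R(W) = -2/W (R(W) = -4/(W + W) = -4*1/(2*W) = -2/W)
O(D) = 133/3 + D² - 12*D (O(D) = -⅔ + ((D² - 12*D) + 45) = -⅔ + (45 + D² - 12*D) = 133/3 + D² - 12*D)
(-2508 + O(20))/(R(-38) + L) = (-2508 + (133/3 + 20² - 12*20))/(-2/(-38) - 2921) = (-2508 + (133/3 + 400 - 240))/(-2*(-1/38) - 2921) = (-2508 + 613/3)/(1/19 - 2921) = -6911/(3*(-55498/19)) = -6911/3*(-19/55498) = 131309/166494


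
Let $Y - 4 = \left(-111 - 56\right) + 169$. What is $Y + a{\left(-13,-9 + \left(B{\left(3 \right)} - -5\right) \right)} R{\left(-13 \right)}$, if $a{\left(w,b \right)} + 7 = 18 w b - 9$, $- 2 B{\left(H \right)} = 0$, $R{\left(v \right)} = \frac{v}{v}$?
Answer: $926$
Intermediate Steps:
$R{\left(v \right)} = 1$
$Y = 6$ ($Y = 4 + \left(\left(-111 - 56\right) + 169\right) = 4 + \left(-167 + 169\right) = 4 + 2 = 6$)
$B{\left(H \right)} = 0$ ($B{\left(H \right)} = \left(- \frac{1}{2}\right) 0 = 0$)
$a{\left(w,b \right)} = -16 + 18 b w$ ($a{\left(w,b \right)} = -7 + \left(18 w b - 9\right) = -7 + \left(18 b w - 9\right) = -7 + \left(-9 + 18 b w\right) = -16 + 18 b w$)
$Y + a{\left(-13,-9 + \left(B{\left(3 \right)} - -5\right) \right)} R{\left(-13 \right)} = 6 + \left(-16 + 18 \left(-9 + \left(0 - -5\right)\right) \left(-13\right)\right) 1 = 6 + \left(-16 + 18 \left(-9 + \left(0 + 5\right)\right) \left(-13\right)\right) 1 = 6 + \left(-16 + 18 \left(-9 + 5\right) \left(-13\right)\right) 1 = 6 + \left(-16 + 18 \left(-4\right) \left(-13\right)\right) 1 = 6 + \left(-16 + 936\right) 1 = 6 + 920 \cdot 1 = 6 + 920 = 926$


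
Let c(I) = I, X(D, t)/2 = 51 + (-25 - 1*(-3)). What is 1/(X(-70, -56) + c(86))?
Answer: 1/144 ≈ 0.0069444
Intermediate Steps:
X(D, t) = 58 (X(D, t) = 2*(51 + (-25 - 1*(-3))) = 2*(51 + (-25 + 3)) = 2*(51 - 22) = 2*29 = 58)
1/(X(-70, -56) + c(86)) = 1/(58 + 86) = 1/144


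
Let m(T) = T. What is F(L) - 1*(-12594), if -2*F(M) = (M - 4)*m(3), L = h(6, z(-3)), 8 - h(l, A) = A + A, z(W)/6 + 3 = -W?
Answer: 12588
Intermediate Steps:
z(W) = -18 - 6*W (z(W) = -18 + 6*(-W) = -18 - 6*W)
h(l, A) = 8 - 2*A (h(l, A) = 8 - (A + A) = 8 - 2*A)
L = 8 (L = 8 - 2*(-18 - 6*(-3)) = 8 - 2*(-18 + 18) = 8 - 2*0 = 8 + 0 = 8)
F(M) = 6 - 3*M/2 (F(M) = -(M - 4)*3/2 = -(-4 + M)*3/2 = -(-12 + 3*M)/2 = 6 - 3*M/2)
F(L) - 1*(-12594) = (6 - 3/2*8) - 1*(-12594) = (6 - 12) + 12594 = -6 + 12594 = 12588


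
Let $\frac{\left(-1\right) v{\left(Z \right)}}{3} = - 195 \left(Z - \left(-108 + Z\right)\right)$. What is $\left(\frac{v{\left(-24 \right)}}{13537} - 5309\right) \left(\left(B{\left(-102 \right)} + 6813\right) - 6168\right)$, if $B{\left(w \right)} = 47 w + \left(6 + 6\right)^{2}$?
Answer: $\frac{287578035765}{13537} \approx 2.1244 \cdot 10^{7}$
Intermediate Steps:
$B{\left(w \right)} = 144 + 47 w$ ($B{\left(w \right)} = 47 w + 12^{2} = 47 w + 144 = 144 + 47 w$)
$v{\left(Z \right)} = 63180$ ($v{\left(Z \right)} = - 3 \left(- 195 \left(Z - \left(-108 + Z\right)\right)\right) = - 3 \left(\left(-195\right) 108\right) = \left(-3\right) \left(-21060\right) = 63180$)
$\left(\frac{v{\left(-24 \right)}}{13537} - 5309\right) \left(\left(B{\left(-102 \right)} + 6813\right) - 6168\right) = \left(\frac{63180}{13537} - 5309\right) \left(\left(\left(144 + 47 \left(-102\right)\right) + 6813\right) - 6168\right) = \left(63180 \cdot \frac{1}{13537} - 5309\right) \left(\left(\left(144 - 4794\right) + 6813\right) - 6168\right) = \left(\frac{63180}{13537} - 5309\right) \left(\left(-4650 + 6813\right) - 6168\right) = - \frac{71804753 \left(2163 - 6168\right)}{13537} = \left(- \frac{71804753}{13537}\right) \left(-4005\right) = \frac{287578035765}{13537}$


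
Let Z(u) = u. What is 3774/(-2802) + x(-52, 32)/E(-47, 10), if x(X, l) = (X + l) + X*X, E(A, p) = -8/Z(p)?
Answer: -1567414/467 ≈ -3356.3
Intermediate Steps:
E(A, p) = -8/p
x(X, l) = X + l + X² (x(X, l) = (X + l) + X² = X + l + X²)
3774/(-2802) + x(-52, 32)/E(-47, 10) = 3774/(-2802) + (-52 + 32 + (-52)²)/((-8/10)) = 3774*(-1/2802) + (-52 + 32 + 2704)/((-8*⅒)) = -629/467 + 2684/(-⅘) = -629/467 + 2684*(-5/4) = -629/467 - 3355 = -1567414/467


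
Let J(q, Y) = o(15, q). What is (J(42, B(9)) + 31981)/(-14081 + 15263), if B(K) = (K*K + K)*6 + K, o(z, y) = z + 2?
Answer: 5333/197 ≈ 27.071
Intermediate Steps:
o(z, y) = 2 + z
B(K) = 6*K² + 7*K (B(K) = (K² + K)*6 + K = (K + K²)*6 + K = (6*K + 6*K²) + K = 6*K² + 7*K)
J(q, Y) = 17 (J(q, Y) = 2 + 15 = 17)
(J(42, B(9)) + 31981)/(-14081 + 15263) = (17 + 31981)/(-14081 + 15263) = 31998/1182 = 31998*(1/1182) = 5333/197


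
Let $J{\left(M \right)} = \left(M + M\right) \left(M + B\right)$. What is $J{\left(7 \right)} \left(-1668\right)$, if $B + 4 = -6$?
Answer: $70056$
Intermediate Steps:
$B = -10$ ($B = -4 - 6 = -10$)
$J{\left(M \right)} = 2 M \left(-10 + M\right)$ ($J{\left(M \right)} = \left(M + M\right) \left(M - 10\right) = 2 M \left(-10 + M\right)$)
$J{\left(7 \right)} \left(-1668\right) = 2 \cdot 7 \left(-10 + 7\right) \left(-1668\right) = 2 \cdot 7 \left(-3\right) \left(-1668\right) = \left(-42\right) \left(-1668\right) = 70056$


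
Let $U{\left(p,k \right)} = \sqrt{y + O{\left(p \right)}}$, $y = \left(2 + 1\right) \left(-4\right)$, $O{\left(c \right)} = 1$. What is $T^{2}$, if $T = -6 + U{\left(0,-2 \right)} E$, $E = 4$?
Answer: $-140 - 48 i \sqrt{11} \approx -140.0 - 159.2 i$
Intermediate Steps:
$y = -12$ ($y = 3 \left(-4\right) = -12$)
$U{\left(p,k \right)} = i \sqrt{11}$ ($U{\left(p,k \right)} = \sqrt{-12 + 1} = \sqrt{-11} = i \sqrt{11}$)
$T = -6 + 4 i \sqrt{11}$ ($T = -6 + i \sqrt{11} \cdot 4 = -6 + 4 i \sqrt{11} \approx -6.0 + 13.266 i$)
$T^{2} = \left(-6 + 4 i \sqrt{11}\right)^{2}$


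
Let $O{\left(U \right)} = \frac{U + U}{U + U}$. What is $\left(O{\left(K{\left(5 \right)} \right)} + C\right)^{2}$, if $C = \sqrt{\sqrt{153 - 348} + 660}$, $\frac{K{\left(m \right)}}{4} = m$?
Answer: $\left(1 + \sqrt{660 + i \sqrt{195}}\right)^{2} \approx 712.38 + 14.51 i$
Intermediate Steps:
$K{\left(m \right)} = 4 m$
$C = \sqrt{660 + i \sqrt{195}}$ ($C = \sqrt{\sqrt{-195} + 660} = \sqrt{i \sqrt{195} + 660} = \sqrt{660 + i \sqrt{195}} \approx 25.692 + 0.2718 i$)
$O{\left(U \right)} = 1$ ($O{\left(U \right)} = \frac{2 U}{2 U} = 2 U \frac{1}{2 U} = 1$)
$\left(O{\left(K{\left(5 \right)} \right)} + C\right)^{2} = \left(1 + \sqrt{660 + i \sqrt{195}}\right)^{2}$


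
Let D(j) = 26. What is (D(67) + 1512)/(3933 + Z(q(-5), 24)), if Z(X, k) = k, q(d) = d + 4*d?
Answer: 1538/3957 ≈ 0.38868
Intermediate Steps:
q(d) = 5*d
(D(67) + 1512)/(3933 + Z(q(-5), 24)) = (26 + 1512)/(3933 + 24) = 1538/3957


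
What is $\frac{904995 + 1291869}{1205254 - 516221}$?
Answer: $\frac{2196864}{689033} \approx 3.1883$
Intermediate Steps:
$\frac{904995 + 1291869}{1205254 - 516221} = \frac{2196864}{689033}$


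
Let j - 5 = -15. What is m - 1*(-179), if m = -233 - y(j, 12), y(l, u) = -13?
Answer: -41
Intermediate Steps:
j = -10 (j = 5 - 15 = -10)
m = -220 (m = -233 - 1*(-13) = -233 + 13 = -220)
m - 1*(-179) = -220 - 1*(-179) = -220 + 179 = -41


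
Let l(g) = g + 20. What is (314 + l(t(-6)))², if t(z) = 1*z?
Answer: 107584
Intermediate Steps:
t(z) = z
l(g) = 20 + g
(314 + l(t(-6)))² = (314 + (20 - 6))² = (314 + 14)² = 328² = 107584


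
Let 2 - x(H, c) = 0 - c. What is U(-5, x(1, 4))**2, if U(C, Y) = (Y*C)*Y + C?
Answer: 34225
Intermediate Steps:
x(H, c) = 2 + c (x(H, c) = 2 - (0 - c) = 2 - (-1)*c = 2 + c)
U(C, Y) = C + C*Y**2 (U(C, Y) = (C*Y)*Y + C = C*Y**2 + C = C + C*Y**2)
U(-5, x(1, 4))**2 = (-5*(1 + (2 + 4)**2))**2 = (-5*(1 + 6**2))**2 = (-5*(1 + 36))**2 = (-5*37)**2 = (-185)**2 = 34225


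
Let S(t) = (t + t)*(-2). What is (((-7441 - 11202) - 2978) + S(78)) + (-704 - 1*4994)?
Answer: -27631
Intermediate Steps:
S(t) = -4*t (S(t) = (2*t)*(-2) = -4*t)
(((-7441 - 11202) - 2978) + S(78)) + (-704 - 1*4994) = (((-7441 - 11202) - 2978) - 4*78) + (-704 - 1*4994) = ((-18643 - 2978) - 312) + (-704 - 4994) = (-21621 - 312) - 5698 = -21933 - 5698 = -27631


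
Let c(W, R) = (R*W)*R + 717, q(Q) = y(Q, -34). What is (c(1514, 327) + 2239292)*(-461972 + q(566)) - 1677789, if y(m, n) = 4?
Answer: -75823047431309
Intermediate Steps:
q(Q) = 4
c(W, R) = 717 + W*R² (c(W, R) = W*R² + 717 = 717 + W*R²)
(c(1514, 327) + 2239292)*(-461972 + q(566)) - 1677789 = ((717 + 1514*327²) + 2239292)*(-461972 + 4) - 1677789 = ((717 + 1514*106929) + 2239292)*(-461968) - 1677789 = ((717 + 161890506) + 2239292)*(-461968) - 1677789 = (161891223 + 2239292)*(-461968) - 1677789 = 164130515*(-461968) - 1677789 = -75823045753520 - 1677789 = -75823047431309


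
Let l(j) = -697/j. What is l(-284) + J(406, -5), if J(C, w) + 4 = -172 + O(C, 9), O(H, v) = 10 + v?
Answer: -43891/284 ≈ -154.55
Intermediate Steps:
J(C, w) = -157 (J(C, w) = -4 + (-172 + (10 + 9)) = -4 + (-172 + 19) = -4 - 153 = -157)
l(-284) + J(406, -5) = -697/(-284) - 157 = -697*(-1/284) - 157 = 697/284 - 157 = -43891/284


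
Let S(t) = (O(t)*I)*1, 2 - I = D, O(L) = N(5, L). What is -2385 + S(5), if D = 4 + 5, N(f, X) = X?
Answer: -2420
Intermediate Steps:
O(L) = L
D = 9
I = -7 (I = 2 - 1*9 = 2 - 9 = -7)
S(t) = -7*t (S(t) = (t*(-7))*1 = -7*t*1 = -7*t)
-2385 + S(5) = -2385 - 7*5 = -2385 - 35 = -2420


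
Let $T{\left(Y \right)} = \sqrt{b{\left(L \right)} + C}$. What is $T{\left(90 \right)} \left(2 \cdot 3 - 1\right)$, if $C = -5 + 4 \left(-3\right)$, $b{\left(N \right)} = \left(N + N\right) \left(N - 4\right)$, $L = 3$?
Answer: $5 i \sqrt{23} \approx 23.979 i$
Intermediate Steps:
$b{\left(N \right)} = 2 N \left(-4 + N\right)$
$C = -17$ ($C = -5 - 12 = -17$)
$T{\left(Y \right)} = i \sqrt{23}$ ($T{\left(Y \right)} = \sqrt{2 \cdot 3 \left(-4 + 3\right) - 17} = \sqrt{2 \cdot 3 \left(-1\right) - 17} = \sqrt{-6 - 17} = \sqrt{-23} = i \sqrt{23}$)
$T{\left(90 \right)} \left(2 \cdot 3 - 1\right) = i \sqrt{23} \left(2 \cdot 3 - 1\right) = i \sqrt{23} \left(6 - 1\right) = i \sqrt{23} \cdot 5 = 5 i \sqrt{23}$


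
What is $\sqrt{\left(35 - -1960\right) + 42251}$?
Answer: $\sqrt{44246} \approx 210.35$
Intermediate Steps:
$\sqrt{\left(35 - -1960\right) + 42251} = \sqrt{\left(35 + 1960\right) + 42251} = \sqrt{1995 + 42251} = \sqrt{44246}$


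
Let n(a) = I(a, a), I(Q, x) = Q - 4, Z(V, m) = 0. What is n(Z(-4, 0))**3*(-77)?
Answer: 4928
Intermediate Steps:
I(Q, x) = -4 + Q
n(a) = -4 + a
n(Z(-4, 0))**3*(-77) = (-4 + 0)**3*(-77) = (-4)**3*(-77) = -64*(-77) = 4928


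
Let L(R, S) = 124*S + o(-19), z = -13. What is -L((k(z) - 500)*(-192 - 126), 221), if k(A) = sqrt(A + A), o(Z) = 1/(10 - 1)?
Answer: -246637/9 ≈ -27404.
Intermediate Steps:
o(Z) = 1/9
k(A) = sqrt(2)*sqrt(A) (k(A) = sqrt(2*A) = sqrt(2)*sqrt(A))
L(R, S) = 1/9 + 124*S (L(R, S) = 124*S + 1/9 = 1/9 + 124*S)
-L((k(z) - 500)*(-192 - 126), 221) = -(1/9 + 124*221) = -(1/9 + 27404) = -1*246637/9 = -246637/9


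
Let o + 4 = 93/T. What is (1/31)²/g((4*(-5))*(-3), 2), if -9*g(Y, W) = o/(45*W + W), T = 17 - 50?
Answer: 3036/24025 ≈ 0.12637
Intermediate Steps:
T = -33
o = -75/11 (o = -4 + 93/(-33) = -4 + 93*(-1/33) = -4 - 31/11 = -75/11 ≈ -6.8182)
g(Y, W) = 25/(1518*W) (g(Y, W) = -(-25)/(33*(45*W + W)) = -(-25)/(33*(46*W)) = -(-25)*1/(46*W)/33 = -(-25)/(1518*W) = 25/(1518*W))
(1/31)²/g((4*(-5))*(-3), 2) = (1/31)²/(((25/1518)/2)) = (1/31)²/(((25/1518)*(½))) = 1/(961*(25/3036)) = (1/961)*(3036/25) = 3036/24025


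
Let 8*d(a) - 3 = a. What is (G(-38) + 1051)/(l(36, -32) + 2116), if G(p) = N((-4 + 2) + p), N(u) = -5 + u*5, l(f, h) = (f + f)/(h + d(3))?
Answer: 52875/132106 ≈ 0.40025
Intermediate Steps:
d(a) = 3/8 + a/8
l(f, h) = 2*f/(¾ + h) (l(f, h) = (f + f)/(h + (3/8 + (⅛)*3)) = (2*f)/(h + (3/8 + 3/8)) = (2*f)/(h + ¾) = (2*f)/(¾ + h) = 2*f/(¾ + h))
N(u) = -5 + 5*u
G(p) = -15 + 5*p (G(p) = -5 + 5*((-4 + 2) + p) = -5 + 5*(-2 + p) = -5 + (-10 + 5*p) = -15 + 5*p)
(G(-38) + 1051)/(l(36, -32) + 2116) = ((-15 + 5*(-38)) + 1051)/(8*36/(3 + 4*(-32)) + 2116) = ((-15 - 190) + 1051)/(8*36/(3 - 128) + 2116) = (-205 + 1051)/(8*36/(-125) + 2116) = 846/(8*36*(-1/125) + 2116) = 846/(-288/125 + 2116) = 846/(264212/125) = 846*(125/264212) = 52875/132106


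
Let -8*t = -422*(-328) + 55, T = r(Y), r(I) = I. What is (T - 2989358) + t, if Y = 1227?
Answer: -24043519/8 ≈ -3.0054e+6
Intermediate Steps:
T = 1227
t = -138471/8 (t = -(-422*(-328) + 55)/8 = -(138416 + 55)/8 = -1/8*138471 = -138471/8 ≈ -17309.)
(T - 2989358) + t = (1227 - 2989358) - 138471/8 = -2988131 - 138471/8 = -24043519/8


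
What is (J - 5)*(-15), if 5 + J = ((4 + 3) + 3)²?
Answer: -1350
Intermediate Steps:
J = 95 (J = -5 + ((4 + 3) + 3)² = -5 + (7 + 3)² = -5 + 10² = -5 + 100 = 95)
(J - 5)*(-15) = (95 - 5)*(-15) = 90*(-15) = -1350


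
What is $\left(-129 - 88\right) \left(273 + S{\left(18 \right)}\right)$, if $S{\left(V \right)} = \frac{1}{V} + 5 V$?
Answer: $- \frac{1418095}{18} \approx -78783.0$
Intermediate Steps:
$\left(-129 - 88\right) \left(273 + S{\left(18 \right)}\right) = \left(-129 - 88\right) \left(273 + \left(\frac{1}{18} + 5 \cdot 18\right)\right) = - 217 \left(273 + \left(\frac{1}{18} + 90\right)\right) = - 217 \left(273 + \frac{1621}{18}\right) = \left(-217\right) \frac{6535}{18} = - \frac{1418095}{18}$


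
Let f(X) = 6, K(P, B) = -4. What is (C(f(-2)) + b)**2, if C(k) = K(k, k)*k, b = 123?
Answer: 9801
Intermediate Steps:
C(k) = -4*k
(C(f(-2)) + b)**2 = (-4*6 + 123)**2 = (-24 + 123)**2 = 99**2 = 9801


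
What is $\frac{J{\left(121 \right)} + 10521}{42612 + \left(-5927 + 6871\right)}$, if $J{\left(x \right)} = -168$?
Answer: $\frac{10353}{43556} \approx 0.23769$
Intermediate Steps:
$\frac{J{\left(121 \right)} + 10521}{42612 + \left(-5927 + 6871\right)} = \frac{-168 + 10521}{42612 + \left(-5927 + 6871\right)} = \frac{10353}{42612 + 944} = \frac{10353}{43556}$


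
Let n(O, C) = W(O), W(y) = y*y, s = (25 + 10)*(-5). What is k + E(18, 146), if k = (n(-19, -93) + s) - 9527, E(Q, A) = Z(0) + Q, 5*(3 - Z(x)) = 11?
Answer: -46611/5 ≈ -9322.2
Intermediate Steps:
Z(x) = 4/5 (Z(x) = 3 - 1/5*11 = 3 - 11/5 = 4/5)
s = -175 (s = 35*(-5) = -175)
W(y) = y**2
E(Q, A) = 4/5 + Q
n(O, C) = O**2
k = -9341 (k = ((-19)**2 - 175) - 9527 = (361 - 175) - 9527 = 186 - 9527 = -9341)
k + E(18, 146) = -9341 + (4/5 + 18) = -9341 + 94/5 = -46611/5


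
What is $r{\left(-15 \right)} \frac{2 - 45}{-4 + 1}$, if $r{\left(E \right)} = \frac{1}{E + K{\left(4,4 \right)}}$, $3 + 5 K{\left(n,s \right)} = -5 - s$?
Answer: $- \frac{215}{261} \approx -0.82376$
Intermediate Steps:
$K{\left(n,s \right)} = - \frac{8}{5} - \frac{s}{5}$ ($K{\left(n,s \right)} = - \frac{3}{5} + \frac{-5 - s}{5} = - \frac{3}{5} - \left(1 + \frac{s}{5}\right) = - \frac{8}{5} - \frac{s}{5}$)
$r{\left(E \right)} = \frac{1}{- \frac{12}{5} + E}$ ($r{\left(E \right)} = \frac{1}{E - \frac{12}{5}} = \frac{1}{- \frac{12}{5} + E}$)
$r{\left(-15 \right)} \frac{2 - 45}{-4 + 1} = \frac{5}{-12 + 5 \left(-15\right)} \frac{2 - 45}{-4 + 1} = \frac{5}{-12 - 75} \left(- \frac{43}{-3}\right) = \frac{5}{-87} \left(\left(-43\right) \left(- \frac{1}{3}\right)\right) = 5 \left(- \frac{1}{87}\right) \frac{43}{3} = \left(- \frac{5}{87}\right) \frac{43}{3} = - \frac{215}{261}$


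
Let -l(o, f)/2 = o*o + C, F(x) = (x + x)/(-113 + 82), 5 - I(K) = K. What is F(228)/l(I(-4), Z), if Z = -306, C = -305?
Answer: -57/1736 ≈ -0.032834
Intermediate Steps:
I(K) = 5 - K
F(x) = -2*x/31 (F(x) = (2*x)/(-31) = (2*x)*(-1/31) = -2*x/31)
l(o, f) = 610 - 2*o² (l(o, f) = -2*(o*o - 305) = -2*(o² - 305) = -2*(-305 + o²) = 610 - 2*o²)
F(228)/l(I(-4), Z) = (-2/31*228)/(610 - 2*(5 - 1*(-4))²) = -456/(31*(610 - 2*(5 + 4)²)) = -456/(31*(610 - 2*9²)) = -456/(31*(610 - 2*81)) = -456/(31*(610 - 162)) = -456/31/448 = -456/31*1/448 = -57/1736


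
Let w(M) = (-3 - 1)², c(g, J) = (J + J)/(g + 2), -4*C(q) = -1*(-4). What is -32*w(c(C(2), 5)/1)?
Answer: -512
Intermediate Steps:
C(q) = -1 (C(q) = -(-1)*(-4)/4 = -¼*4 = -1)
c(g, J) = 2*J/(2 + g) (c(g, J) = (2*J)/(2 + g) = 2*J/(2 + g))
w(M) = 16 (w(M) = (-4)² = 16)
-32*w(c(C(2), 5)/1) = -32*16 = -512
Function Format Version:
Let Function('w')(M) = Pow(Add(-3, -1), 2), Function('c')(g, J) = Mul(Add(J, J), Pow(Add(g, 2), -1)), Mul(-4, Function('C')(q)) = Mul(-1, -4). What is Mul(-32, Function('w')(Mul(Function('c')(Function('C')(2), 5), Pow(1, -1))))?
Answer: -512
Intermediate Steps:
Function('C')(q) = -1 (Function('C')(q) = Mul(Rational(-1, 4), Mul(-1, -4)) = Mul(Rational(-1, 4), 4) = -1)
Function('c')(g, J) = Mul(2, J, Pow(Add(2, g), -1)) (Function('c')(g, J) = Mul(Mul(2, J), Pow(Add(2, g), -1)) = Mul(2, J, Pow(Add(2, g), -1)))
Function('w')(M) = 16 (Function('w')(M) = Pow(-4, 2) = 16)
Mul(-32, Function('w')(Mul(Function('c')(Function('C')(2), 5), Pow(1, -1)))) = Mul(-32, 16) = -512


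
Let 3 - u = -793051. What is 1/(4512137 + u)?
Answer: 1/5305191 ≈ 1.8849e-7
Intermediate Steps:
u = 793054 (u = 3 - 1*(-793051) = 3 + 793051 = 793054)
1/(4512137 + u) = 1/(4512137 + 793054) = 1/5305191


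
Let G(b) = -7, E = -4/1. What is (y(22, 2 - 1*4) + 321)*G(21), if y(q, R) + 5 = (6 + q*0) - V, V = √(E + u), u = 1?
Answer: -2254 + 7*I*√3 ≈ -2254.0 + 12.124*I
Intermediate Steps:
E = -4 (E = -4*1 = -4)
V = I*√3 (V = √(-4 + 1) = √(-3) = I*√3 ≈ 1.732*I)
y(q, R) = 1 - I*√3 (y(q, R) = -5 + ((6 + q*0) - I*√3) = -5 + ((6 + 0) - I*√3) = -5 + (6 - I*√3) = 1 - I*√3)
(y(22, 2 - 1*4) + 321)*G(21) = ((1 - I*√3) + 321)*(-7) = (322 - I*√3)*(-7) = -2254 + 7*I*√3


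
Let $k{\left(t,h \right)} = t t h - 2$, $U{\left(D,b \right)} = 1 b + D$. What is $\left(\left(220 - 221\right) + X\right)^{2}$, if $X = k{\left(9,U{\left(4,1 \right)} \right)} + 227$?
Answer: $395641$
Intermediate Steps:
$U{\left(D,b \right)} = D + b$ ($U{\left(D,b \right)} = b + D = D + b$)
$k{\left(t,h \right)} = -2 + h t^{2}$ ($k{\left(t,h \right)} = t^{2} h - 2 = h t^{2} - 2 = -2 + h t^{2}$)
$X = 630$ ($X = \left(-2 + \left(4 + 1\right) 9^{2}\right) + 227 = \left(-2 + 5 \cdot 81\right) + 227 = \left(-2 + 405\right) + 227 = 403 + 227 = 630$)
$\left(\left(220 - 221\right) + X\right)^{2} = \left(\left(220 - 221\right) + 630\right)^{2} = \left(-1 + 630\right)^{2} = 629^{2} = 395641$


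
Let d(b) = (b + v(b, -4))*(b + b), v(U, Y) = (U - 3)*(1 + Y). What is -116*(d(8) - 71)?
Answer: 21228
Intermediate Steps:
v(U, Y) = (1 + Y)*(-3 + U) (v(U, Y) = (-3 + U)*(1 + Y) = (1 + Y)*(-3 + U))
d(b) = 2*b*(9 - 2*b) (d(b) = (b + (-3 + b - 3*(-4) + b*(-4)))*(b + b) = (b + (-3 + b + 12 - 4*b))*(2*b) = (b + (9 - 3*b))*(2*b) = (9 - 2*b)*(2*b) = 2*b*(9 - 2*b))
-116*(d(8) - 71) = -116*(2*8*(9 - 2*8) - 71) = -116*(2*8*(9 - 16) - 71) = -116*(2*8*(-7) - 71) = -116*(-112 - 71) = -116*(-183) = 21228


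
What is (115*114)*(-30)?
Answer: -393300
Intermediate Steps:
(115*114)*(-30) = 13110*(-30) = -393300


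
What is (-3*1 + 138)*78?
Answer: 10530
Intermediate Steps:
(-3*1 + 138)*78 = (-3 + 138)*78 = 135*78 = 10530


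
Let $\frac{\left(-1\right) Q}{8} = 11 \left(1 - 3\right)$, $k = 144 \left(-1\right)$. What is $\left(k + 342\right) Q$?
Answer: $34848$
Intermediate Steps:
$k = -144$
$Q = 176$ ($Q = - 8 \cdot 11 \left(1 - 3\right) = - 8 \cdot 11 \left(-2\right) = \left(-8\right) \left(-22\right) = 176$)
$\left(k + 342\right) Q = \left(-144 + 342\right) 176 = 198 \cdot 176 = 34848$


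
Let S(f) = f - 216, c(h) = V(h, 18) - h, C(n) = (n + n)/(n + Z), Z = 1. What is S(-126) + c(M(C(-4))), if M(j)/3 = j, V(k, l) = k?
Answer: -342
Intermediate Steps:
C(n) = 2*n/(1 + n) (C(n) = (n + n)/(n + 1) = (2*n)/(1 + n) = 2*n/(1 + n))
M(j) = 3*j
c(h) = 0 (c(h) = h - h = 0)
S(f) = -216 + f
S(-126) + c(M(C(-4))) = (-216 - 126) + 0 = -342 + 0 = -342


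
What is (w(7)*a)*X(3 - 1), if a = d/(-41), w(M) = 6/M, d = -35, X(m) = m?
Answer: 60/41 ≈ 1.4634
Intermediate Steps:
a = 35/41 (a = -35/(-41) = -35*(-1/41) = 35/41 ≈ 0.85366)
(w(7)*a)*X(3 - 1) = ((6/7)*(35/41))*(3 - 1) = ((6*(⅐))*(35/41))*2 = ((6/7)*(35/41))*2 = (30/41)*2 = 60/41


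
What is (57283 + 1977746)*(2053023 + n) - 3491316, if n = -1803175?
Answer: 508444434276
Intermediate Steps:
(57283 + 1977746)*(2053023 + n) - 3491316 = (57283 + 1977746)*(2053023 - 1803175) - 3491316 = 2035029*249848 - 3491316 = 508447925592 - 3491316 = 508444434276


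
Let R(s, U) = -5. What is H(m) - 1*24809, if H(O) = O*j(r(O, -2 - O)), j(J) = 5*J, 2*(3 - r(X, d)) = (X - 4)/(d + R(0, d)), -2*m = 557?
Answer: -64532203/2172 ≈ -29711.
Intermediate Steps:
m = -557/2 (m = -½*557 = -557/2 ≈ -278.50)
r(X, d) = 3 - (-4 + X)/(2*(-5 + d)) (r(X, d) = 3 - (X - 4)/(2*(d - 5)) = 3 - (-4 + X)/(2*(-5 + d)))
H(O) = 5*O*(-38 - 7*O)/(2*(-7 - O)) (H(O) = O*(5*((-26 - O + 6*(-2 - O))/(2*(-5 + (-2 - O))))) = O*(5*((-26 - O + (-12 - 6*O))/(2*(-7 - O)))) = O*(5*((-38 - 7*O)/(2*(-7 - O)))) = O*(5*(-38 - 7*O)/(2*(-7 - O))) = 5*O*(-38 - 7*O)/(2*(-7 - O)))
H(m) - 1*24809 = (5/2)*(-557/2)*(38 + 7*(-557/2))/(7 - 557/2) - 1*24809 = (5/2)*(-557/2)*(38 - 3899/2)/(-543/2) - 24809 = (5/2)*(-557/2)*(-2/543)*(-3823/2) - 24809 = -10647055/2172 - 24809 = -64532203/2172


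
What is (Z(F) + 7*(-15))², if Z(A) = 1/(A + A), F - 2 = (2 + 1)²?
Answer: 5331481/484 ≈ 11015.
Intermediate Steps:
F = 11 (F = 2 + (2 + 1)² = 2 + 3² = 2 + 9 = 11)
Z(A) = 1/(2*A)
(Z(F) + 7*(-15))² = ((½)/11 + 7*(-15))² = ((½)*(1/11) - 105)² = (1/22 - 105)² = (-2309/22)² = 5331481/484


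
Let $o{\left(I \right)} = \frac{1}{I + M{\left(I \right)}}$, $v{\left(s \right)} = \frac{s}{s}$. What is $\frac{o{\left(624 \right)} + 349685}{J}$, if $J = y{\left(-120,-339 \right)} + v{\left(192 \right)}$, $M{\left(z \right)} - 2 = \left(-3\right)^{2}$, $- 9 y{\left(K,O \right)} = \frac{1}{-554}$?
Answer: $\frac{1107141180336}{3166745} \approx 3.4962 \cdot 10^{5}$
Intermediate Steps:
$y{\left(K,O \right)} = \frac{1}{4986}$ ($y{\left(K,O \right)} = - \frac{1}{9 \left(-554\right)} = \left(- \frac{1}{9}\right) \left(- \frac{1}{554}\right) = \frac{1}{4986}$)
$M{\left(z \right)} = 11$ ($M{\left(z \right)} = 2 + \left(-3\right)^{2} = 2 + 9 = 11$)
$v{\left(s \right)} = 1$
$o{\left(I \right)} = \frac{1}{11 + I}$ ($o{\left(I \right)} = \frac{1}{I + 11} = \frac{1}{11 + I}$)
$J = \frac{4987}{4986}$ ($J = \frac{1}{4986} + 1 = \frac{4987}{4986} \approx 1.0002$)
$\frac{o{\left(624 \right)} + 349685}{J} = \frac{\frac{1}{11 + 624} + 349685}{\frac{4987}{4986}} = \left(\frac{1}{635} + 349685\right) \frac{4986}{4987} = \frac{222049976}{635} \cdot \frac{4986}{4987} = \frac{1107141180336}{3166745}$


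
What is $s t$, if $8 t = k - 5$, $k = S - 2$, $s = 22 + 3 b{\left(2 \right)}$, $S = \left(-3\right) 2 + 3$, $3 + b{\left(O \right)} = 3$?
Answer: $- \frac{55}{2} \approx -27.5$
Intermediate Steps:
$b{\left(O \right)} = 0$ ($b{\left(O \right)} = -3 + 3 = 0$)
$S = -3$ ($S = -6 + 3 = -3$)
$s = 22$ ($s = 22 + 3 \cdot 0 = 22 + 0 = 22$)
$k = -5$ ($k = -3 - 2 = -5$)
$t = - \frac{5}{4}$ ($t = \frac{-5 - 5}{8} = \frac{1}{8} \left(-10\right) = - \frac{5}{4} \approx -1.25$)
$s t = 22 \left(- \frac{5}{4}\right) = - \frac{55}{2}$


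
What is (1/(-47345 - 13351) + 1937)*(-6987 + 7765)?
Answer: 45734010739/30348 ≈ 1.5070e+6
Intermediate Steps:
(1/(-47345 - 13351) + 1937)*(-6987 + 7765) = (1/(-60696) + 1937)*778 = (-1/60696 + 1937)*778 = (117568151/60696)*778 = 45734010739/30348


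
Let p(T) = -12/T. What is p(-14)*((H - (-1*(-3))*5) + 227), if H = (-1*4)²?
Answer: 1368/7 ≈ 195.43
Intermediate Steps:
H = 16 (H = (-4)² = 16)
p(-14)*((H - (-1*(-3))*5) + 227) = (-12/(-14))*((16 - (-1*(-3))*5) + 227) = (-12*(-1/14))*((16 - 3*5) + 227) = 6*((16 - 1*15) + 227)/7 = 6*((16 - 15) + 227)/7 = 6*(1 + 227)/7 = (6/7)*228 = 1368/7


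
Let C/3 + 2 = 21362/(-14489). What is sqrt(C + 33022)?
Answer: sqrt(6930157348882)/14489 ≈ 181.69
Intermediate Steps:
C = -151020/14489 (C = -6 + 3*(21362/(-14489)) = -6 + 3*(21362*(-1/14489)) = -6 + 3*(-21362/14489) = -6 - 64086/14489 = -151020/14489 ≈ -10.423)
sqrt(C + 33022) = sqrt(-151020/14489 + 33022) = sqrt(478304738/14489) = sqrt(6930157348882)/14489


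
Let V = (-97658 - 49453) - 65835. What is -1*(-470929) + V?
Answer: 257983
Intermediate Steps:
V = -212946 (V = -147111 - 65835 = -212946)
-1*(-470929) + V = -1*(-470929) - 212946 = 470929 - 212946 = 257983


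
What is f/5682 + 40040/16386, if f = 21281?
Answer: 32012097/5172514 ≈ 6.1889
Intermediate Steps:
f/5682 + 40040/16386 = 21281/5682 + 40040/16386 = 21281*(1/5682) + 40040*(1/16386) = 21281/5682 + 20020/8193 = 32012097/5172514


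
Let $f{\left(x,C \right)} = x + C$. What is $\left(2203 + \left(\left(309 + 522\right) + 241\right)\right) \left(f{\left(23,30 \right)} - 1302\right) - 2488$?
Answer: $-4092963$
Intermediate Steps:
$f{\left(x,C \right)} = C + x$
$\left(2203 + \left(\left(309 + 522\right) + 241\right)\right) \left(f{\left(23,30 \right)} - 1302\right) - 2488 = \left(2203 + \left(\left(309 + 522\right) + 241\right)\right) \left(\left(30 + 23\right) - 1302\right) - 2488 = \left(2203 + \left(831 + 241\right)\right) \left(53 - 1302\right) - 2488 = \left(2203 + 1072\right) \left(-1249\right) - 2488 = 3275 \left(-1249\right) - 2488 = -4090475 - 2488 = -4092963$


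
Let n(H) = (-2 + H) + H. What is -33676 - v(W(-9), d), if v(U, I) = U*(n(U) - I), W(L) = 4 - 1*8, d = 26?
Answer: -33820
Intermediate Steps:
n(H) = -2 + 2*H
W(L) = -4 (W(L) = 4 - 8 = -4)
v(U, I) = U*(-2 - I + 2*U) (v(U, I) = U*((-2 + 2*U) - I) = U*(-2 - I + 2*U))
-33676 - v(W(-9), d) = -33676 - (-4)*(-2 - 1*26 + 2*(-4)) = -33676 - (-4)*(-2 - 26 - 8) = -33676 - (-4)*(-36) = -33676 - 1*144 = -33676 - 144 = -33820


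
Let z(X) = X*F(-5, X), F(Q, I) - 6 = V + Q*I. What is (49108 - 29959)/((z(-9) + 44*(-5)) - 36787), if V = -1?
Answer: -19149/37457 ≈ -0.51123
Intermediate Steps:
F(Q, I) = 5 + I*Q (F(Q, I) = 6 + (-1 + Q*I) = 6 + (-1 + I*Q) = 5 + I*Q)
z(X) = X*(5 - 5*X) (z(X) = X*(5 + X*(-5)) = X*(5 - 5*X))
(49108 - 29959)/((z(-9) + 44*(-5)) - 36787) = (49108 - 29959)/((5*(-9)*(1 - 1*(-9)) + 44*(-5)) - 36787) = 19149/((5*(-9)*(1 + 9) - 220) - 36787) = 19149/((5*(-9)*10 - 220) - 36787) = 19149/((-450 - 220) - 36787) = 19149/(-670 - 36787) = 19149/(-37457) = 19149*(-1/37457) = -19149/37457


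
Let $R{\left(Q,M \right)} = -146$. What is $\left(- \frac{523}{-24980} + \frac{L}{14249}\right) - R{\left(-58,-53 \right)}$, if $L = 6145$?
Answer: $\frac{52128197247}{355940020} \approx 146.45$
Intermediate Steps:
$\left(- \frac{523}{-24980} + \frac{L}{14249}\right) - R{\left(-58,-53 \right)} = \left(- \frac{523}{-24980} + \frac{6145}{14249}\right) - -146 = \left(\left(-523\right) \left(- \frac{1}{24980}\right) + 6145 \cdot \frac{1}{14249}\right) + 146 = \left(\frac{523}{24980} + \frac{6145}{14249}\right) + 146 = \frac{160954327}{355940020} + 146 = \frac{52128197247}{355940020}$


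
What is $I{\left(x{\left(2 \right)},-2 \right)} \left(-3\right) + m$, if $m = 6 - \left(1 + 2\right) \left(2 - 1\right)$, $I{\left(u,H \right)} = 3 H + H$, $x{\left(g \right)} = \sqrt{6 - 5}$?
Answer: $27$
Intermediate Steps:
$x{\left(g \right)} = 1$ ($x{\left(g \right)} = \sqrt{1} = 1$)
$I{\left(u,H \right)} = 4 H$
$m = 3$ ($m = 6 - 3 \cdot 1 = 6 - 3 = 3$)
$I{\left(x{\left(2 \right)},-2 \right)} \left(-3\right) + m = 4 \left(-2\right) \left(-3\right) + 3 = \left(-8\right) \left(-3\right) + 3 = 24 + 3 = 27$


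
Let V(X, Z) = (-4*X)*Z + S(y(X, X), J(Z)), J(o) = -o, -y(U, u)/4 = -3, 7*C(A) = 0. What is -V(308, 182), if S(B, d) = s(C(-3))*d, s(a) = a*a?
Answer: 224224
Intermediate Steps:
C(A) = 0 (C(A) = (1/7)*0 = 0)
y(U, u) = 12 (y(U, u) = -4*(-3) = 12)
s(a) = a**2
S(B, d) = 0 (S(B, d) = 0**2*d = 0*d = 0)
V(X, Z) = -4*X*Z (V(X, Z) = (-4*X)*Z + 0 = -4*X*Z + 0 = -4*X*Z)
-V(308, 182) = -(-4)*308*182 = -1*(-224224) = 224224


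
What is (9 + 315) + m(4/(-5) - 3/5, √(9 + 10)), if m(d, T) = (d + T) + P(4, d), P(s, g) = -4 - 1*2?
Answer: 1583/5 + √19 ≈ 320.96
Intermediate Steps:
P(s, g) = -6 (P(s, g) = -4 - 2 = -6)
m(d, T) = -6 + T + d (m(d, T) = (d + T) - 6 = (T + d) - 6 = -6 + T + d)
(9 + 315) + m(4/(-5) - 3/5, √(9 + 10)) = (9 + 315) + (-6 + √(9 + 10) + (4/(-5) - 3/5)) = 324 + (-6 + √19 + (4*(-⅕) - 3*⅕)) = 324 + (-6 + √19 + (-⅘ - ⅗)) = 324 + (-6 + √19 - 7/5) = 324 + (-37/5 + √19) = 1583/5 + √19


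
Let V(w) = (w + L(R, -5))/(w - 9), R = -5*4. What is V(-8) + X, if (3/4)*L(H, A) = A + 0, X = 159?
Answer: 8153/51 ≈ 159.86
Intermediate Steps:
R = -20
L(H, A) = 4*A/3 (L(H, A) = 4*(A + 0)/3 = 4*A/3)
V(w) = (-20/3 + w)/(-9 + w) (V(w) = (w + (4/3)*(-5))/(w - 9) = (w - 20/3)/(-9 + w) = (-20/3 + w)/(-9 + w))
V(-8) + X = (-20/3 - 8)/(-9 - 8) + 159 = -44/3/(-17) + 159 = -1/17*(-44/3) + 159 = 44/51 + 159 = 8153/51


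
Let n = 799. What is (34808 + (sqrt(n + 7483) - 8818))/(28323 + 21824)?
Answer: 25990/50147 + sqrt(8282)/50147 ≈ 0.52009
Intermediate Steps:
(34808 + (sqrt(n + 7483) - 8818))/(28323 + 21824) = (34808 + (sqrt(799 + 7483) - 8818))/(28323 + 21824) = (34808 + (sqrt(8282) - 8818))/50147 = (34808 + (-8818 + sqrt(8282)))*(1/50147) = (25990 + sqrt(8282))*(1/50147) = 25990/50147 + sqrt(8282)/50147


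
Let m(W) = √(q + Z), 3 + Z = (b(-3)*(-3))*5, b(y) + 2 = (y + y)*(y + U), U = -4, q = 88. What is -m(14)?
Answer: -I*√515 ≈ -22.694*I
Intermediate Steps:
b(y) = -2 + 2*y*(-4 + y) (b(y) = -2 + (y + y)*(y - 4) = -2 + (2*y)*(-4 + y) = -2 + 2*y*(-4 + y))
Z = -603 (Z = -3 + ((-2 - 8*(-3) + 2*(-3)²)*(-3))*5 = -3 + ((-2 + 24 + 2*9)*(-3))*5 = -3 + ((-2 + 24 + 18)*(-3))*5 = -3 + (40*(-3))*5 = -3 - 120*5 = -3 - 600 = -603)
m(W) = I*√515 (m(W) = √(88 - 603) = √(-515) = I*√515)
-m(14) = -I*√515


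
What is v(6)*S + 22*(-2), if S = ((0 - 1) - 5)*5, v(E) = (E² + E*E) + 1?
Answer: -2234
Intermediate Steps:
v(E) = 1 + 2*E² (v(E) = (E² + E²) + 1 = 2*E² + 1 = 1 + 2*E²)
S = -30 (S = (-1 - 5)*5 = -6*5 = -30)
v(6)*S + 22*(-2) = (1 + 2*6²)*(-30) + 22*(-2) = (1 + 2*36)*(-30) - 44 = (1 + 72)*(-30) - 44 = 73*(-30) - 44 = -2190 - 44 = -2234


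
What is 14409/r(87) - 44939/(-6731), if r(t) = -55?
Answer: -94515334/370205 ≈ -255.31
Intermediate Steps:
14409/r(87) - 44939/(-6731) = 14409/(-55) - 44939/(-6731) = 14409*(-1/55) - 44939*(-1/6731) = -14409/55 + 44939/6731 = -94515334/370205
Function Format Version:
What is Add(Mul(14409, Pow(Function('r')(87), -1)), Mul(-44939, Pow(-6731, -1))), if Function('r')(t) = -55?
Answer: Rational(-94515334, 370205) ≈ -255.31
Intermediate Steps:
Add(Mul(14409, Pow(Function('r')(87), -1)), Mul(-44939, Pow(-6731, -1))) = Add(Mul(14409, Pow(-55, -1)), Mul(-44939, Pow(-6731, -1))) = Add(Mul(14409, Rational(-1, 55)), Mul(-44939, Rational(-1, 6731))) = Add(Rational(-14409, 55), Rational(44939, 6731)) = Rational(-94515334, 370205)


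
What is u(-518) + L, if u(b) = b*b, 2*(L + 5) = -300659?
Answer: 235979/2 ≈ 1.1799e+5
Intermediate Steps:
L = -300669/2 (L = -5 + (½)*(-300659) = -5 - 300659/2 = -300669/2 ≈ -1.5033e+5)
u(b) = b²
u(-518) + L = (-518)² - 300669/2 = 268324 - 300669/2 = 235979/2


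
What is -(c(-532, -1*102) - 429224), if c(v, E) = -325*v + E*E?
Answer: 245920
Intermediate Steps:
c(v, E) = E² - 325*v (c(v, E) = -325*v + E² = E² - 325*v)
-(c(-532, -1*102) - 429224) = -(((-1*102)² - 325*(-532)) - 429224) = -(((-102)² + 172900) - 429224) = -((10404 + 172900) - 429224) = -(183304 - 429224) = -1*(-245920) = 245920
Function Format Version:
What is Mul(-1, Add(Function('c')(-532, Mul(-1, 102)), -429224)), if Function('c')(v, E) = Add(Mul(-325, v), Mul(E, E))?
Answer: 245920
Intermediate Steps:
Function('c')(v, E) = Add(Pow(E, 2), Mul(-325, v)) (Function('c')(v, E) = Add(Mul(-325, v), Pow(E, 2)) = Add(Pow(E, 2), Mul(-325, v)))
Mul(-1, Add(Function('c')(-532, Mul(-1, 102)), -429224)) = Mul(-1, Add(Add(Pow(Mul(-1, 102), 2), Mul(-325, -532)), -429224)) = Mul(-1, Add(Add(Pow(-102, 2), 172900), -429224)) = Mul(-1, Add(Add(10404, 172900), -429224)) = Mul(-1, Add(183304, -429224)) = Mul(-1, -245920) = 245920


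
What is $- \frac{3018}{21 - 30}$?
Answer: $\frac{1006}{3} \approx 335.33$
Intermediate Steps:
$- \frac{3018}{21 - 30} = - \frac{3018}{-9} = \left(-3018\right) \left(- \frac{1}{9}\right) = \frac{1006}{3}$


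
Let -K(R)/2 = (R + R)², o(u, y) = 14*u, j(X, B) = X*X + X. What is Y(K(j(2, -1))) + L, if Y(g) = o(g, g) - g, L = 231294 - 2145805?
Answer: -1918255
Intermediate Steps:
j(X, B) = X + X² (j(X, B) = X² + X = X + X²)
K(R) = -8*R² (K(R) = -2*(R + R)² = -2*4*R² = -8*R²)
L = -1914511
Y(g) = 13*g (Y(g) = 14*g - g = 13*g)
Y(K(j(2, -1))) + L = 13*(-8*4*(1 + 2)²) - 1914511 = 13*(-8*(2*3)²) - 1914511 = 13*(-8*6²) - 1914511 = 13*(-8*36) - 1914511 = 13*(-288) - 1914511 = -3744 - 1914511 = -1918255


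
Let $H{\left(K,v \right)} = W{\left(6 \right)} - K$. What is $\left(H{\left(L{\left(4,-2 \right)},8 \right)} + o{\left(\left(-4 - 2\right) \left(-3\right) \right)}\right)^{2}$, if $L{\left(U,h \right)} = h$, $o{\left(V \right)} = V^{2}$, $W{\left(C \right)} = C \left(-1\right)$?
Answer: $102400$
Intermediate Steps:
$W{\left(C \right)} = - C$
$H{\left(K,v \right)} = -6 - K$ ($H{\left(K,v \right)} = \left(-1\right) 6 - K = -6 - K$)
$\left(H{\left(L{\left(4,-2 \right)},8 \right)} + o{\left(\left(-4 - 2\right) \left(-3\right) \right)}\right)^{2} = \left(\left(-6 - -2\right) + \left(\left(-4 - 2\right) \left(-3\right)\right)^{2}\right)^{2} = \left(\left(-6 + 2\right) + \left(\left(-6\right) \left(-3\right)\right)^{2}\right)^{2} = \left(-4 + 18^{2}\right)^{2} = \left(-4 + 324\right)^{2} = 320^{2} = 102400$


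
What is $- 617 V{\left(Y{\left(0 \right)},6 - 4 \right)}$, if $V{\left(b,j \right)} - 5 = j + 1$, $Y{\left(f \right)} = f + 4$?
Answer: $-4936$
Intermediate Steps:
$Y{\left(f \right)} = 4 + f$
$V{\left(b,j \right)} = 6 + j$ ($V{\left(b,j \right)} = 5 + \left(j + 1\right) = 5 + \left(1 + j\right) = 6 + j$)
$- 617 V{\left(Y{\left(0 \right)},6 - 4 \right)} = - 617 \left(6 + \left(6 - 4\right)\right) = - 617 \left(6 + 2\right) = \left(-617\right) 8 = -4936$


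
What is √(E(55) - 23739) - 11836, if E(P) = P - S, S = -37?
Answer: -11836 + I*√23647 ≈ -11836.0 + 153.78*I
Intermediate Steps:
E(P) = 37 + P (E(P) = P - 1*(-37) = P + 37 = 37 + P)
√(E(55) - 23739) - 11836 = √((37 + 55) - 23739) - 11836 = √(92 - 23739) - 11836 = √(-23647) - 11836 = I*√23647 - 11836 = -11836 + I*√23647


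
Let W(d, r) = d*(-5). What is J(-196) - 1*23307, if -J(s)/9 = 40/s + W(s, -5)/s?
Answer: -1139748/49 ≈ -23260.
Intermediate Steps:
W(d, r) = -5*d
J(s) = 45 - 360/s (J(s) = -9*(40/s + (-5*s)/s) = -9*(40/s - 5) = -9*(-5 + 40/s) = 45 - 360/s)
J(-196) - 1*23307 = (45 - 360/(-196)) - 1*23307 = (45 - 360*(-1/196)) - 23307 = (45 + 90/49) - 23307 = 2295/49 - 23307 = -1139748/49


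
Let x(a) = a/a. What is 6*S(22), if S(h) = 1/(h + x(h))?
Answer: 6/23 ≈ 0.26087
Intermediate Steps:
x(a) = 1
S(h) = 1/(1 + h) (S(h) = 1/(h + 1) = 1/(1 + h))
6*S(22) = 6/(1 + 22) = 6/23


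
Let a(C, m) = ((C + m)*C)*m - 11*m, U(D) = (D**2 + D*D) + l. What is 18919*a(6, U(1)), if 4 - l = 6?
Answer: 0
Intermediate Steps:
l = -2 (l = 4 - 1*6 = 4 - 6 = -2)
U(D) = -2 + 2*D**2 (U(D) = (D**2 + D*D) - 2 = (D**2 + D**2) - 2 = 2*D**2 - 2 = -2 + 2*D**2)
a(C, m) = -11*m + C*m*(C + m) (a(C, m) = (C*(C + m))*m - 11*m = C*m*(C + m) - 11*m = -11*m + C*m*(C + m))
18919*a(6, U(1)) = 18919*((-2 + 2*1**2)*(-11 + 6**2 + 6*(-2 + 2*1**2))) = 18919*((-2 + 2*1)*(-11 + 36 + 6*(-2 + 2*1))) = 18919*((-2 + 2)*(-11 + 36 + 6*(-2 + 2))) = 18919*(0*(-11 + 36 + 6*0)) = 18919*(0*(-11 + 36 + 0)) = 18919*(0*25) = 18919*0 = 0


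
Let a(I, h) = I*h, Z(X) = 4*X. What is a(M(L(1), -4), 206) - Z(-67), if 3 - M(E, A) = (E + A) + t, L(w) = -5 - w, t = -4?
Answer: 3770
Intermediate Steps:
M(E, A) = 7 - A - E (M(E, A) = 3 - ((E + A) - 4) = 3 - ((A + E) - 4) = 3 - (-4 + A + E) = 3 + (4 - A - E) = 7 - A - E)
a(M(L(1), -4), 206) - Z(-67) = (7 - 1*(-4) - (-5 - 1*1))*206 - 4*(-67) = (7 + 4 - (-5 - 1))*206 - 1*(-268) = (7 + 4 - 1*(-6))*206 + 268 = (7 + 4 + 6)*206 + 268 = 17*206 + 268 = 3502 + 268 = 3770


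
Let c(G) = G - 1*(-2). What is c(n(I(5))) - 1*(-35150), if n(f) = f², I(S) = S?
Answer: 35177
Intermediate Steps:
c(G) = 2 + G (c(G) = G + 2 = 2 + G)
c(n(I(5))) - 1*(-35150) = (2 + 5²) - 1*(-35150) = (2 + 25) + 35150 = 27 + 35150 = 35177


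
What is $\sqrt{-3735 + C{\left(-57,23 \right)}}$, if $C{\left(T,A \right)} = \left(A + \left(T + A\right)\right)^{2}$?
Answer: $i \sqrt{3614} \approx 60.117 i$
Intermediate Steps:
$C{\left(T,A \right)} = \left(T + 2 A\right)^{2}$ ($C{\left(T,A \right)} = \left(A + \left(A + T\right)\right)^{2} = \left(T + 2 A\right)^{2}$)
$\sqrt{-3735 + C{\left(-57,23 \right)}} = \sqrt{-3735 + \left(-57 + 2 \cdot 23\right)^{2}} = \sqrt{-3735 + \left(-57 + 46\right)^{2}} = \sqrt{-3735 + \left(-11\right)^{2}} = \sqrt{-3735 + 121} = \sqrt{-3614} = i \sqrt{3614}$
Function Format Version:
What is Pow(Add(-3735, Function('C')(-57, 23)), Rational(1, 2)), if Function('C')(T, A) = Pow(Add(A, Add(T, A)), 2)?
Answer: Mul(I, Pow(3614, Rational(1, 2))) ≈ Mul(60.117, I)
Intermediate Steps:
Function('C')(T, A) = Pow(Add(T, Mul(2, A)), 2) (Function('C')(T, A) = Pow(Add(A, Add(A, T)), 2) = Pow(Add(T, Mul(2, A)), 2))
Pow(Add(-3735, Function('C')(-57, 23)), Rational(1, 2)) = Pow(Add(-3735, Pow(Add(-57, Mul(2, 23)), 2)), Rational(1, 2)) = Pow(Add(-3735, Pow(Add(-57, 46), 2)), Rational(1, 2)) = Pow(Add(-3735, Pow(-11, 2)), Rational(1, 2)) = Pow(Add(-3735, 121), Rational(1, 2)) = Pow(-3614, Rational(1, 2)) = Mul(I, Pow(3614, Rational(1, 2)))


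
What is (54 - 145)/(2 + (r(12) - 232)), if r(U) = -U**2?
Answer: 91/374 ≈ 0.24332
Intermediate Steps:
(54 - 145)/(2 + (r(12) - 232)) = (54 - 145)/(2 + (-1*12**2 - 232)) = -91/(2 + (-1*144 - 232)) = -91/(2 + (-144 - 232)) = -91/(2 - 376) = -91/(-374) = -91*(-1/374) = 91/374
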